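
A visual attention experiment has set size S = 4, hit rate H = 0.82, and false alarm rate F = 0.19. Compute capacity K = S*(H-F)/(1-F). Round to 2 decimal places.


K = S * (H - F) / (1 - F)
H - F = 0.63
1 - F = 0.81
K = 4 * 0.63 / 0.81
= 3.11


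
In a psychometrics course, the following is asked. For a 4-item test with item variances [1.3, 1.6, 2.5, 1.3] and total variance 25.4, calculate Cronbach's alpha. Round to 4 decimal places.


alpha = (k/(k-1)) * (1 - sum(s_i^2)/s_total^2)
sum(item variances) = 6.7
k/(k-1) = 4/3 = 1.333333
1 - 6.7/25.4 = 1 - 0.26378 = 0.73622
alpha = 1.333333 * 0.73622
= 0.9816


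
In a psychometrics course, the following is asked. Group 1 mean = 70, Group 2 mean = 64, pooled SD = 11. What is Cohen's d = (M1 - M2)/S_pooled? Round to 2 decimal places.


Cohen's d = (M1 - M2) / S_pooled
= (70 - 64) / 11
= 6 / 11
= 0.55


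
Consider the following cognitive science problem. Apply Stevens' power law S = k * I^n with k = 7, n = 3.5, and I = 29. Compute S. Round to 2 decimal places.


S = 7 * 29^3.5
29^3.5 = 131338.7845
S = 7 * 131338.7845
= 919371.49


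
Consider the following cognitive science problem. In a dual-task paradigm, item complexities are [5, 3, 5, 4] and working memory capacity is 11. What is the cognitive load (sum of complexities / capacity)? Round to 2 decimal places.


Total complexity = 5 + 3 + 5 + 4 = 17
Load = total / capacity = 17 / 11
= 1.55


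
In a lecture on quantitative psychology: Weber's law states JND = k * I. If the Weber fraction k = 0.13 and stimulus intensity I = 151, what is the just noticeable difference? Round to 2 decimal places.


JND = k * I
JND = 0.13 * 151
= 19.63


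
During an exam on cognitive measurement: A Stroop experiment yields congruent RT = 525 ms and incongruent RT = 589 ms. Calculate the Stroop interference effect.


Stroop effect = RT(incongruent) - RT(congruent)
= 589 - 525
= 64 ms


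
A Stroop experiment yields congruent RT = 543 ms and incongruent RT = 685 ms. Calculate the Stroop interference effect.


Stroop effect = RT(incongruent) - RT(congruent)
= 685 - 543
= 142 ms


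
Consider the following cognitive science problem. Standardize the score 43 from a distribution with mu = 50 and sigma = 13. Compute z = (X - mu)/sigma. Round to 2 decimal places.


z = (X - mu) / sigma
= (43 - 50) / 13
= -7 / 13
= -0.54


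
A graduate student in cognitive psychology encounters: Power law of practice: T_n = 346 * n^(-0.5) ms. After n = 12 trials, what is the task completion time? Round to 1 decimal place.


T_n = 346 * 12^(-0.5)
12^(-0.5) = 0.288675
T_n = 346 * 0.288675
= 99.9 ms


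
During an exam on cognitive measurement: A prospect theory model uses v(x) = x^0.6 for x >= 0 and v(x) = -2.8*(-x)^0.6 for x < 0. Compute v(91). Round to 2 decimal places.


Since x = 91 >= 0, use v(x) = x^0.6
91^0.6 = 14.977
v(91) = 14.98


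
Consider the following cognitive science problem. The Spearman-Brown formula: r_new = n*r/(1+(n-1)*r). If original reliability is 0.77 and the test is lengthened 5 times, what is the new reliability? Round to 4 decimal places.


r_new = n*r / (1 + (n-1)*r)
Numerator = 5 * 0.77 = 3.85
Denominator = 1 + 4 * 0.77 = 4.08
r_new = 3.85 / 4.08
= 0.9436


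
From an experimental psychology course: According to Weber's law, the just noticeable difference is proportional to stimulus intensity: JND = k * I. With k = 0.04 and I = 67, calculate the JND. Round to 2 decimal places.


JND = k * I
JND = 0.04 * 67
= 2.68


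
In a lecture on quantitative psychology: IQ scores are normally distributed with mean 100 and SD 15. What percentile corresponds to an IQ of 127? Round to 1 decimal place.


z = (IQ - mean) / SD
z = (127 - 100) / 15 = 1.8
Percentile = Phi(1.8) * 100
Phi(1.8) = 0.96407
= 96.4


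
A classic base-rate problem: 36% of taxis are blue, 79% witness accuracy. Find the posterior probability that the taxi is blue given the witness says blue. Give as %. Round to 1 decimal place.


P(blue | says blue) = P(says blue | blue)*P(blue) / [P(says blue | blue)*P(blue) + P(says blue | not blue)*P(not blue)]
Numerator = 0.79 * 0.36 = 0.2844
False identification = 0.21 * 0.64 = 0.1344
P = 0.2844 / (0.2844 + 0.1344)
= 0.2844 / 0.4188
As percentage = 67.9


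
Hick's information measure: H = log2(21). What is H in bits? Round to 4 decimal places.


H = log2(n)
H = log2(21)
= 4.3923


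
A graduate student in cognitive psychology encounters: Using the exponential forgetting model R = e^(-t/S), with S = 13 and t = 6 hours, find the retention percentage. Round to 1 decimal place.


R = e^(-t/S)
-t/S = -6/13 = -0.461538
R = e^(-0.461538) = 0.630313
Percentage = 0.630313 * 100
= 63.0


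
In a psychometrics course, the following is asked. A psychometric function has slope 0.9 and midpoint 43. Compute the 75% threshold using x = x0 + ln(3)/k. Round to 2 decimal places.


At P = 0.75: 0.75 = 1/(1 + e^(-k*(x-x0)))
Solving: e^(-k*(x-x0)) = 1/3
x = x0 + ln(3)/k
ln(3) = 1.0986
x = 43 + 1.0986/0.9
= 43 + 1.2207
= 44.22


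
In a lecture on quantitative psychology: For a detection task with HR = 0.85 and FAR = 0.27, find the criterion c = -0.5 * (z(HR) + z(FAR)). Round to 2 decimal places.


c = -0.5 * (z(HR) + z(FAR))
z(0.85) = 1.0364
z(0.27) = -0.6128
c = -0.5 * (1.0364 + -0.6128)
= -0.5 * 0.4236
= -0.21


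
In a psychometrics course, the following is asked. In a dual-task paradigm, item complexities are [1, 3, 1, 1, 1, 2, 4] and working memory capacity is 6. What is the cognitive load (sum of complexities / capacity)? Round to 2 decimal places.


Total complexity = 1 + 3 + 1 + 1 + 1 + 2 + 4 = 13
Load = total / capacity = 13 / 6
= 2.17


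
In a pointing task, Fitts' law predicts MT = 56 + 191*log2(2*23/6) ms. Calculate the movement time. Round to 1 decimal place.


MT = 56 + 191 * log2(2*23/6)
2D/W = 7.666667
log2(7.666667) = 2.9386
MT = 56 + 191 * 2.9386
= 617.3 ms


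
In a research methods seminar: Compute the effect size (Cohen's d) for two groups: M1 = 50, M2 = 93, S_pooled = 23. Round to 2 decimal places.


Cohen's d = (M1 - M2) / S_pooled
= (50 - 93) / 23
= -43 / 23
= -1.87


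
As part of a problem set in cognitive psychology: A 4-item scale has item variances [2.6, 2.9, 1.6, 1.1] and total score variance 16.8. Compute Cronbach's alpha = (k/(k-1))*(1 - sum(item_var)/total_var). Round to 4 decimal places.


alpha = (k/(k-1)) * (1 - sum(s_i^2)/s_total^2)
sum(item variances) = 8.2
k/(k-1) = 4/3 = 1.333333
1 - 8.2/16.8 = 1 - 0.488095 = 0.511905
alpha = 1.333333 * 0.511905
= 0.6825


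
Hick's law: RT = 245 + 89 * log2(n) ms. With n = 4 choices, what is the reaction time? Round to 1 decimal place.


RT = 245 + 89 * log2(4)
log2(4) = 2.0
RT = 245 + 89 * 2.0
= 245 + 178.0
= 423.0 ms


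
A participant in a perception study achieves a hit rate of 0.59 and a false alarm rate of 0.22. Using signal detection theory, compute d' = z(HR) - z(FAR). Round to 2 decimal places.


d' = z(HR) - z(FAR)
z(0.59) = 0.2275
z(0.22) = -0.7722
d' = 0.2275 - -0.7722
= 1.00


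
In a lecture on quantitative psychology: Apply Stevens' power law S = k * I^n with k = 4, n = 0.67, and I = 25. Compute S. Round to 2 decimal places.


S = 4 * 25^0.67
25^0.67 = 8.6421
S = 4 * 8.6421
= 34.57


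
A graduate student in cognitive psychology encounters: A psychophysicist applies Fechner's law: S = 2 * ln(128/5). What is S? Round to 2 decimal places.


S = 2 * ln(128/5)
I/I0 = 25.6
ln(25.6) = 3.2426
S = 2 * 3.2426
= 6.49


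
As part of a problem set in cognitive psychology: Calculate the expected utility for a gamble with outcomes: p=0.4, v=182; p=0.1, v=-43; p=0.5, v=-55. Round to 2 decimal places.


EU = sum(p_i * v_i)
0.4 * 182 = 72.8
0.1 * -43 = -4.3
0.5 * -55 = -27.5
EU = 72.8 + -4.3 + -27.5
= 41.00


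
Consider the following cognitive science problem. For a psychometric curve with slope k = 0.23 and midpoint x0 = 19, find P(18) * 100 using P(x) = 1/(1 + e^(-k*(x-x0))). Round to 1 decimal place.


P(x) = 1/(1 + e^(-0.23*(18 - 19)))
Exponent = -0.23 * -1 = 0.23
e^(0.23) = 1.2586
P = 1/(1 + 1.2586) = 0.442752
Percentage = 44.3


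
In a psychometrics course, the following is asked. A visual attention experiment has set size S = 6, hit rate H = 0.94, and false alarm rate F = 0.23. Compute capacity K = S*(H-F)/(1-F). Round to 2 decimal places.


K = S * (H - F) / (1 - F)
H - F = 0.71
1 - F = 0.77
K = 6 * 0.71 / 0.77
= 5.53


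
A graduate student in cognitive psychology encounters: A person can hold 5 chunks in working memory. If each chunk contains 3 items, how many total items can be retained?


Total items = chunks * items_per_chunk
= 5 * 3
= 15


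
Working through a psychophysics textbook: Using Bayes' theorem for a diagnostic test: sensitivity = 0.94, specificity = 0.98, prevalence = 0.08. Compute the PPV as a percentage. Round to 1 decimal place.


PPV = (sens * prev) / (sens * prev + (1-spec) * (1-prev))
Numerator = 0.94 * 0.08 = 0.0752
P(positive and no disease) = (1 - spec) * (1 - prev) = (1 - 0.98) * (1 - 0.08) = 0.0184
Denominator = 0.0752 + 0.0184 = 0.0936
PPV = 0.0752 / 0.0936 = 0.803419
As percentage = 80.3


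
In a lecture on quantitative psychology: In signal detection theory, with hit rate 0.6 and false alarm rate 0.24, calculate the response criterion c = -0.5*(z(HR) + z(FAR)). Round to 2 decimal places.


c = -0.5 * (z(HR) + z(FAR))
z(0.6) = 0.2533
z(0.24) = -0.7063
c = -0.5 * (0.2533 + -0.7063)
= -0.5 * -0.453
= 0.23


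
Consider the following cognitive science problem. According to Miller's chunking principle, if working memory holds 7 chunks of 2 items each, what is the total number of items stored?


Total items = chunks * items_per_chunk
= 7 * 2
= 14


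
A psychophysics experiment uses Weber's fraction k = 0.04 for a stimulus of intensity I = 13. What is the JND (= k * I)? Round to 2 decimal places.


JND = k * I
JND = 0.04 * 13
= 0.52


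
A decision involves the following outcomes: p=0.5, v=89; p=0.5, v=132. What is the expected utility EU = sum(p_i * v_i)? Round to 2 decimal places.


EU = sum(p_i * v_i)
0.5 * 89 = 44.5
0.5 * 132 = 66.0
EU = 44.5 + 66.0
= 110.50


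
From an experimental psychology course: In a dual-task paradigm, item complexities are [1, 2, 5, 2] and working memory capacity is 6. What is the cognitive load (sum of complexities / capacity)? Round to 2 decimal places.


Total complexity = 1 + 2 + 5 + 2 = 10
Load = total / capacity = 10 / 6
= 1.67


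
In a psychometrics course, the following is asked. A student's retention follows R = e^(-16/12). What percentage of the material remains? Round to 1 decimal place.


R = e^(-t/S)
-t/S = -16/12 = -1.333333
R = e^(-1.333333) = 0.263597
Percentage = 0.263597 * 100
= 26.4


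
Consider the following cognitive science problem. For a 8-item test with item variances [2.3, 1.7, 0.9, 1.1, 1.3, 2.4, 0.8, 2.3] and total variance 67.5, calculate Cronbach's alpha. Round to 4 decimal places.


alpha = (k/(k-1)) * (1 - sum(s_i^2)/s_total^2)
sum(item variances) = 12.8
k/(k-1) = 8/7 = 1.142857
1 - 12.8/67.5 = 1 - 0.18963 = 0.81037
alpha = 1.142857 * 0.81037
= 0.9261


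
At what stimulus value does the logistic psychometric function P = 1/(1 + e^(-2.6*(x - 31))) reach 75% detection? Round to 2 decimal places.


At P = 0.75: 0.75 = 1/(1 + e^(-k*(x-x0)))
Solving: e^(-k*(x-x0)) = 1/3
x = x0 + ln(3)/k
ln(3) = 1.0986
x = 31 + 1.0986/2.6
= 31 + 0.4225
= 31.42


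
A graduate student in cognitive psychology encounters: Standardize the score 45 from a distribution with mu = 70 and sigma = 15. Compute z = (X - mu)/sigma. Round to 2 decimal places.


z = (X - mu) / sigma
= (45 - 70) / 15
= -25 / 15
= -1.67


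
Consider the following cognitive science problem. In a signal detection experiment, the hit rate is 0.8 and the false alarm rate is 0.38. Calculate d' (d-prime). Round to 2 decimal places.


d' = z(HR) - z(FAR)
z(0.8) = 0.8416
z(0.38) = -0.3055
d' = 0.8416 - -0.3055
= 1.15


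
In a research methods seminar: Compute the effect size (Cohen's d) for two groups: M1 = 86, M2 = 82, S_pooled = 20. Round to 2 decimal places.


Cohen's d = (M1 - M2) / S_pooled
= (86 - 82) / 20
= 4 / 20
= 0.20


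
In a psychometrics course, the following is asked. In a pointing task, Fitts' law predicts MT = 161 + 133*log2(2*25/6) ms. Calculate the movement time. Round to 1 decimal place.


MT = 161 + 133 * log2(2*25/6)
2D/W = 8.333333
log2(8.333333) = 3.0589
MT = 161 + 133 * 3.0589
= 567.8 ms


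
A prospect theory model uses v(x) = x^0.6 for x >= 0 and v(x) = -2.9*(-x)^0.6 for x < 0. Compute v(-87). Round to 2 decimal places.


Since x = -87 < 0, use v(x) = -lambda*(-x)^alpha
(-x) = 87
87^0.6 = 14.5785
v(-87) = -2.9 * 14.5785
= -42.28


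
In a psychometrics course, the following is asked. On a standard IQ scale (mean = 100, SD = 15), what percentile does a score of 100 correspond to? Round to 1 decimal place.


z = (IQ - mean) / SD
z = (100 - 100) / 15 = 0.0
Percentile = Phi(0.0) * 100
Phi(0.0) = 0.5
= 50.0


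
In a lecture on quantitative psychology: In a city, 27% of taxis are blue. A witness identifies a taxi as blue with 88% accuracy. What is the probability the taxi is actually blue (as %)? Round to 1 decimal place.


P(blue | says blue) = P(says blue | blue)*P(blue) / [P(says blue | blue)*P(blue) + P(says blue | not blue)*P(not blue)]
Numerator = 0.88 * 0.27 = 0.2376
False identification = 0.12 * 0.73 = 0.0876
P = 0.2376 / (0.2376 + 0.0876)
= 0.2376 / 0.3252
As percentage = 73.1


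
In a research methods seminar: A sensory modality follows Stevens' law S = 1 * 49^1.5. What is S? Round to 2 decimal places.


S = 1 * 49^1.5
49^1.5 = 343.0
S = 1 * 343.0
= 343.00


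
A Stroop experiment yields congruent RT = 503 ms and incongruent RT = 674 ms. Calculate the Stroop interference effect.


Stroop effect = RT(incongruent) - RT(congruent)
= 674 - 503
= 171 ms


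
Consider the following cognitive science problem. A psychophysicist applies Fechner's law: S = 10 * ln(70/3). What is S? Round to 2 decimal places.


S = 10 * ln(70/3)
I/I0 = 23.333333
ln(23.333333) = 3.1499
S = 10 * 3.1499
= 31.50


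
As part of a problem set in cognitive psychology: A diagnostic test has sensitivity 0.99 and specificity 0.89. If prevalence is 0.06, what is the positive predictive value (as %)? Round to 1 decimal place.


PPV = (sens * prev) / (sens * prev + (1-spec) * (1-prev))
Numerator = 0.99 * 0.06 = 0.0594
P(positive and no disease) = (1 - spec) * (1 - prev) = (1 - 0.89) * (1 - 0.06) = 0.1034
Denominator = 0.0594 + 0.1034 = 0.1628
PPV = 0.0594 / 0.1628 = 0.364865
As percentage = 36.5


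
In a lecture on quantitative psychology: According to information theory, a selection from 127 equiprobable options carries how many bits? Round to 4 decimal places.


H = log2(n)
H = log2(127)
= 6.9887


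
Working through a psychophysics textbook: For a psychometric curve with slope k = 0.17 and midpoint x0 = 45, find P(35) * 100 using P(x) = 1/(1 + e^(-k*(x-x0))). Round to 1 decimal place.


P(x) = 1/(1 + e^(-0.17*(35 - 45)))
Exponent = -0.17 * -10 = 1.7
e^(1.7) = 5.473947
P = 1/(1 + 5.473947) = 0.154465
Percentage = 15.4


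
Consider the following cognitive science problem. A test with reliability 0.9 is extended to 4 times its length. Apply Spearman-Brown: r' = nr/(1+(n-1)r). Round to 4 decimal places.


r_new = n*r / (1 + (n-1)*r)
Numerator = 4 * 0.9 = 3.6
Denominator = 1 + 3 * 0.9 = 3.7
r_new = 3.6 / 3.7
= 0.9730


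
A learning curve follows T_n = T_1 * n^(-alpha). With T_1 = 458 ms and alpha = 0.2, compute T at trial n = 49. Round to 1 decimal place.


T_n = 458 * 49^(-0.2)
49^(-0.2) = 0.459157
T_n = 458 * 0.459157
= 210.3 ms


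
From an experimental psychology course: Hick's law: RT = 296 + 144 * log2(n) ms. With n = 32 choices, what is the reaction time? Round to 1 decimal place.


RT = 296 + 144 * log2(32)
log2(32) = 5.0
RT = 296 + 144 * 5.0
= 296 + 720.0
= 1016.0 ms


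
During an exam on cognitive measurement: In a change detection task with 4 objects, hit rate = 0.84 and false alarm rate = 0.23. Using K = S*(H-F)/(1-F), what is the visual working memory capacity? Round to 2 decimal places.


K = S * (H - F) / (1 - F)
H - F = 0.61
1 - F = 0.77
K = 4 * 0.61 / 0.77
= 3.17


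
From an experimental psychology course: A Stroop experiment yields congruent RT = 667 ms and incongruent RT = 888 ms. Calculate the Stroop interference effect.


Stroop effect = RT(incongruent) - RT(congruent)
= 888 - 667
= 221 ms


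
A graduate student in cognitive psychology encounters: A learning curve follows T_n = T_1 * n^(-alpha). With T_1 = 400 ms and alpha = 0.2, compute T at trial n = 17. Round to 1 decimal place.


T_n = 400 * 17^(-0.2)
17^(-0.2) = 0.567427
T_n = 400 * 0.567427
= 227.0 ms


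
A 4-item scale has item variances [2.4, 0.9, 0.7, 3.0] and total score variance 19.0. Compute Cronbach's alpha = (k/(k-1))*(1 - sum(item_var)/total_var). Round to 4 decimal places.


alpha = (k/(k-1)) * (1 - sum(s_i^2)/s_total^2)
sum(item variances) = 7.0
k/(k-1) = 4/3 = 1.333333
1 - 7.0/19.0 = 1 - 0.368421 = 0.631579
alpha = 1.333333 * 0.631579
= 0.8421


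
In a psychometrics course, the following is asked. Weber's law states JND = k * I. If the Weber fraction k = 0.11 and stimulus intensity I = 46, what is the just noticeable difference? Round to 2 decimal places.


JND = k * I
JND = 0.11 * 46
= 5.06


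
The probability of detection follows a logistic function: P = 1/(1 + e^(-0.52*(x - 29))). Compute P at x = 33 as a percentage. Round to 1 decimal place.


P(x) = 1/(1 + e^(-0.52*(33 - 29)))
Exponent = -0.52 * 4 = -2.08
e^(-2.08) = 0.12493
P = 1/(1 + 0.12493) = 0.888944
Percentage = 88.9


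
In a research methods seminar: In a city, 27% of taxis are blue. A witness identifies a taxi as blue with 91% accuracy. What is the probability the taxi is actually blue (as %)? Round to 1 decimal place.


P(blue | says blue) = P(says blue | blue)*P(blue) / [P(says blue | blue)*P(blue) + P(says blue | not blue)*P(not blue)]
Numerator = 0.91 * 0.27 = 0.2457
False identification = 0.09 * 0.73 = 0.0657
P = 0.2457 / (0.2457 + 0.0657)
= 0.2457 / 0.3114
As percentage = 78.9


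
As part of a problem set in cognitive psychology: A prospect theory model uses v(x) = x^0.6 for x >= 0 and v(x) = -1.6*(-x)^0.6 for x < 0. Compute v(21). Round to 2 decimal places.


Since x = 21 >= 0, use v(x) = x^0.6
21^0.6 = 6.2134
v(21) = 6.21


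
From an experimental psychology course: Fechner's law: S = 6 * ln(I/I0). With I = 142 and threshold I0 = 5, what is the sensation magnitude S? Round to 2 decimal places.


S = 6 * ln(142/5)
I/I0 = 28.4
ln(28.4) = 3.3464
S = 6 * 3.3464
= 20.08


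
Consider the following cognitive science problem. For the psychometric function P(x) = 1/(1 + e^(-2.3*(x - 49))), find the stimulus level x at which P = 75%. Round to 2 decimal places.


At P = 0.75: 0.75 = 1/(1 + e^(-k*(x-x0)))
Solving: e^(-k*(x-x0)) = 1/3
x = x0 + ln(3)/k
ln(3) = 1.0986
x = 49 + 1.0986/2.3
= 49 + 0.4777
= 49.48


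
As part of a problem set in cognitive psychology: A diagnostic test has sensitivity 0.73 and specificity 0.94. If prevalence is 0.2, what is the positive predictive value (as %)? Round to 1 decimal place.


PPV = (sens * prev) / (sens * prev + (1-spec) * (1-prev))
Numerator = 0.73 * 0.2 = 0.146
P(positive and no disease) = (1 - spec) * (1 - prev) = (1 - 0.94) * (1 - 0.2) = 0.048
Denominator = 0.146 + 0.048 = 0.194
PPV = 0.146 / 0.194 = 0.752577
As percentage = 75.3


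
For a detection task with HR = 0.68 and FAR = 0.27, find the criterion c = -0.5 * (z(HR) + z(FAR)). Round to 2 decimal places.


c = -0.5 * (z(HR) + z(FAR))
z(0.68) = 0.4677
z(0.27) = -0.6128
c = -0.5 * (0.4677 + -0.6128)
= -0.5 * -0.1451
= 0.07


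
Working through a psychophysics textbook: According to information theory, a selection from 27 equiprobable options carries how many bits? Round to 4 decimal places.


H = log2(n)
H = log2(27)
= 4.7549


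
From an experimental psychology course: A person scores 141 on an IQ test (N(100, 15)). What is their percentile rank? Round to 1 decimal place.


z = (IQ - mean) / SD
z = (141 - 100) / 15 = 2.7333
Percentile = Phi(2.7333) * 100
Phi(2.7333) = 0.996865
= 99.7


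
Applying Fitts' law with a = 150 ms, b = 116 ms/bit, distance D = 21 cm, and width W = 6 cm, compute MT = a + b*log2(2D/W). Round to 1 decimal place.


MT = 150 + 116 * log2(2*21/6)
2D/W = 7.0
log2(7.0) = 2.8074
MT = 150 + 116 * 2.8074
= 475.7 ms


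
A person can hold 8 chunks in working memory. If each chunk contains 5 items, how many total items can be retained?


Total items = chunks * items_per_chunk
= 8 * 5
= 40


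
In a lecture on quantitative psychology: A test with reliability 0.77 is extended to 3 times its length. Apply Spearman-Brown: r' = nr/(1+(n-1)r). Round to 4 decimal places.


r_new = n*r / (1 + (n-1)*r)
Numerator = 3 * 0.77 = 2.31
Denominator = 1 + 2 * 0.77 = 2.54
r_new = 2.31 / 2.54
= 0.9094


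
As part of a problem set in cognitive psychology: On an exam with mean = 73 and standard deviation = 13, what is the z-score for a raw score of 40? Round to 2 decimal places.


z = (X - mu) / sigma
= (40 - 73) / 13
= -33 / 13
= -2.54


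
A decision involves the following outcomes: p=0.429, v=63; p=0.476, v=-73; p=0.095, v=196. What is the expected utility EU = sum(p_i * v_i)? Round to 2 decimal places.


EU = sum(p_i * v_i)
0.429 * 63 = 27.027
0.476 * -73 = -34.748
0.095 * 196 = 18.62
EU = 27.027 + -34.748 + 18.62
= 10.90


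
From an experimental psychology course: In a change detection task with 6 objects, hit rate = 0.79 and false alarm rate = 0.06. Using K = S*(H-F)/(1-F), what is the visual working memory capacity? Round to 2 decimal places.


K = S * (H - F) / (1 - F)
H - F = 0.73
1 - F = 0.94
K = 6 * 0.73 / 0.94
= 4.66


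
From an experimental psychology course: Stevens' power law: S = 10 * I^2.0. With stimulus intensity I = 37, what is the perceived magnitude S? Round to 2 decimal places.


S = 10 * 37^2.0
37^2.0 = 1369.0
S = 10 * 1369.0
= 13690.00


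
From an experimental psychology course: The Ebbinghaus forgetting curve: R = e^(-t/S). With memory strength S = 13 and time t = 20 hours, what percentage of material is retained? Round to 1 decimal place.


R = e^(-t/S)
-t/S = -20/13 = -1.538462
R = e^(-1.538462) = 0.214711
Percentage = 0.214711 * 100
= 21.5


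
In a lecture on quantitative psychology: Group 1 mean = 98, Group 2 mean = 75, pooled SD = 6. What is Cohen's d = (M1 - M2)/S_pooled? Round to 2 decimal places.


Cohen's d = (M1 - M2) / S_pooled
= (98 - 75) / 6
= 23 / 6
= 3.83


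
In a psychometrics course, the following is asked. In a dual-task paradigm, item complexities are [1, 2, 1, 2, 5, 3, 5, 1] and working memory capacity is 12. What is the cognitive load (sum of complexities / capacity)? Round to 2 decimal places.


Total complexity = 1 + 2 + 1 + 2 + 5 + 3 + 5 + 1 = 20
Load = total / capacity = 20 / 12
= 1.67


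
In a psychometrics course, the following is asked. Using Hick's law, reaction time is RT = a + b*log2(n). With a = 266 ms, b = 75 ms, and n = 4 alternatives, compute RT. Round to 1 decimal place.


RT = 266 + 75 * log2(4)
log2(4) = 2.0
RT = 266 + 75 * 2.0
= 266 + 150.0
= 416.0 ms


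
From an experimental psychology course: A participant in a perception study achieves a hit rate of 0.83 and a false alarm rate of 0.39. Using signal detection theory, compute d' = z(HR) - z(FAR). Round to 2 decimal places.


d' = z(HR) - z(FAR)
z(0.83) = 0.9542
z(0.39) = -0.2793
d' = 0.9542 - -0.2793
= 1.23


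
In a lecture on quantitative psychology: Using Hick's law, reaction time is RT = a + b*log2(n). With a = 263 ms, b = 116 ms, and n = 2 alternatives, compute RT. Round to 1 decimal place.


RT = 263 + 116 * log2(2)
log2(2) = 1.0
RT = 263 + 116 * 1.0
= 263 + 116.0
= 379.0 ms


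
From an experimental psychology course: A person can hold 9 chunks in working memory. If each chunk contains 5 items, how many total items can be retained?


Total items = chunks * items_per_chunk
= 9 * 5
= 45


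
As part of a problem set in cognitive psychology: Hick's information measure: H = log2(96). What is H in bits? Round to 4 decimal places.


H = log2(n)
H = log2(96)
= 6.5850


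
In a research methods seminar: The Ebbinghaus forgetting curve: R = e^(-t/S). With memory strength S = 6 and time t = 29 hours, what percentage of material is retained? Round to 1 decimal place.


R = e^(-t/S)
-t/S = -29/6 = -4.833333
R = e^(-4.833333) = 0.00796
Percentage = 0.00796 * 100
= 0.8


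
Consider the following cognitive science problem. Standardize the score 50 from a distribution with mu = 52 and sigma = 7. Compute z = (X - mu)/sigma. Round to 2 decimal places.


z = (X - mu) / sigma
= (50 - 52) / 7
= -2 / 7
= -0.29


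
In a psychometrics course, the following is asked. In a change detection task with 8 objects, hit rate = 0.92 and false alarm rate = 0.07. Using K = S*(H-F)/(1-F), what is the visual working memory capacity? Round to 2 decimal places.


K = S * (H - F) / (1 - F)
H - F = 0.85
1 - F = 0.93
K = 8 * 0.85 / 0.93
= 7.31


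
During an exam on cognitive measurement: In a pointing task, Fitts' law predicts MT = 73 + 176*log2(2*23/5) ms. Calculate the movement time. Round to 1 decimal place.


MT = 73 + 176 * log2(2*23/5)
2D/W = 9.2
log2(9.2) = 3.2016
MT = 73 + 176 * 3.2016
= 636.5 ms


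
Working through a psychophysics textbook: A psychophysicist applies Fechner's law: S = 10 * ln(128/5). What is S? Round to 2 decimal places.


S = 10 * ln(128/5)
I/I0 = 25.6
ln(25.6) = 3.2426
S = 10 * 3.2426
= 32.43


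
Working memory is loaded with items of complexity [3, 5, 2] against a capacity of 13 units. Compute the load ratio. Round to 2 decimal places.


Total complexity = 3 + 5 + 2 = 10
Load = total / capacity = 10 / 13
= 0.77


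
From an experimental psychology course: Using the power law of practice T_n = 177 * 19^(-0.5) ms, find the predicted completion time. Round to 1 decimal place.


T_n = 177 * 19^(-0.5)
19^(-0.5) = 0.229416
T_n = 177 * 0.229416
= 40.6 ms


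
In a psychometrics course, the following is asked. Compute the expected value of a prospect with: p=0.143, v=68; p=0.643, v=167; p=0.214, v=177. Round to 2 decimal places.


EU = sum(p_i * v_i)
0.143 * 68 = 9.724
0.643 * 167 = 107.381
0.214 * 177 = 37.878
EU = 9.724 + 107.381 + 37.878
= 154.98


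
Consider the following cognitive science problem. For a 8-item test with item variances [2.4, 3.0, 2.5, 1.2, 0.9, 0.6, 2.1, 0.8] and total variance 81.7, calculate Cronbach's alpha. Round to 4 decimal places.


alpha = (k/(k-1)) * (1 - sum(s_i^2)/s_total^2)
sum(item variances) = 13.5
k/(k-1) = 8/7 = 1.142857
1 - 13.5/81.7 = 1 - 0.165239 = 0.834761
alpha = 1.142857 * 0.834761
= 0.9540


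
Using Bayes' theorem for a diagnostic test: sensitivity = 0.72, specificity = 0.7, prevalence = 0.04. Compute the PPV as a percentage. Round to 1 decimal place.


PPV = (sens * prev) / (sens * prev + (1-spec) * (1-prev))
Numerator = 0.72 * 0.04 = 0.0288
P(positive and no disease) = (1 - spec) * (1 - prev) = (1 - 0.7) * (1 - 0.04) = 0.288
Denominator = 0.0288 + 0.288 = 0.3168
PPV = 0.0288 / 0.3168 = 0.090909
As percentage = 9.1


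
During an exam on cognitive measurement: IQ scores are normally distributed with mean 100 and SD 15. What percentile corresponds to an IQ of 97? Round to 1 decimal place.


z = (IQ - mean) / SD
z = (97 - 100) / 15 = -0.2
Percentile = Phi(-0.2) * 100
Phi(-0.2) = 0.42074
= 42.1


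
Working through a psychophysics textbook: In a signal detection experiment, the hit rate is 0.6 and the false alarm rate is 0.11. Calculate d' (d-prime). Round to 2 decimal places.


d' = z(HR) - z(FAR)
z(0.6) = 0.2533
z(0.11) = -1.2265
d' = 0.2533 - -1.2265
= 1.48


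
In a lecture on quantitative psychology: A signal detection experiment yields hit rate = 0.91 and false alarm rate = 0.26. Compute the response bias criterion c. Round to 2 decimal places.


c = -0.5 * (z(HR) + z(FAR))
z(0.91) = 1.3408
z(0.26) = -0.6433
c = -0.5 * (1.3408 + -0.6433)
= -0.5 * 0.6975
= -0.35


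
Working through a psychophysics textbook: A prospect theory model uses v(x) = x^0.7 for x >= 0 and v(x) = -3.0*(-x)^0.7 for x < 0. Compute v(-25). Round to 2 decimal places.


Since x = -25 < 0, use v(x) = -lambda*(-x)^alpha
(-x) = 25
25^0.7 = 9.5183
v(-25) = -3.0 * 9.5183
= -28.55


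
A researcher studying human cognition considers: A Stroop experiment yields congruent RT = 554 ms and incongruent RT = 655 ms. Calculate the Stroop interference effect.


Stroop effect = RT(incongruent) - RT(congruent)
= 655 - 554
= 101 ms


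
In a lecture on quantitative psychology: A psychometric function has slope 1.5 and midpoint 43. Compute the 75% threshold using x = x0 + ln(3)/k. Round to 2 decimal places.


At P = 0.75: 0.75 = 1/(1 + e^(-k*(x-x0)))
Solving: e^(-k*(x-x0)) = 1/3
x = x0 + ln(3)/k
ln(3) = 1.0986
x = 43 + 1.0986/1.5
= 43 + 0.7324
= 43.73


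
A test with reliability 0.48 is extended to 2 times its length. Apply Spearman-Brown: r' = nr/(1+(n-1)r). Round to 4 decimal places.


r_new = n*r / (1 + (n-1)*r)
Numerator = 2 * 0.48 = 0.96
Denominator = 1 + 1 * 0.48 = 1.48
r_new = 0.96 / 1.48
= 0.6486


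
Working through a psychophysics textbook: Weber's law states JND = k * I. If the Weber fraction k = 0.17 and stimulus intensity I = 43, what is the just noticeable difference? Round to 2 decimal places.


JND = k * I
JND = 0.17 * 43
= 7.31


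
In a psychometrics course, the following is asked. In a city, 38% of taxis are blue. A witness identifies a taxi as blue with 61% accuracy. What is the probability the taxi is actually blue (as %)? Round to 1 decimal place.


P(blue | says blue) = P(says blue | blue)*P(blue) / [P(says blue | blue)*P(blue) + P(says blue | not blue)*P(not blue)]
Numerator = 0.61 * 0.38 = 0.2318
False identification = 0.39 * 0.62 = 0.2418
P = 0.2318 / (0.2318 + 0.2418)
= 0.2318 / 0.4736
As percentage = 48.9


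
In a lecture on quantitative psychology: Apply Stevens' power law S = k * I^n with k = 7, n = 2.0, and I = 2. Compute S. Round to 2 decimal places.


S = 7 * 2^2.0
2^2.0 = 4.0
S = 7 * 4.0
= 28.00


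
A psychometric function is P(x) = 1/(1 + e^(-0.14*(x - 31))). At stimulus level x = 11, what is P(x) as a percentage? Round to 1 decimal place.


P(x) = 1/(1 + e^(-0.14*(11 - 31)))
Exponent = -0.14 * -20 = 2.8
e^(2.8) = 16.444647
P = 1/(1 + 16.444647) = 0.057324
Percentage = 5.7


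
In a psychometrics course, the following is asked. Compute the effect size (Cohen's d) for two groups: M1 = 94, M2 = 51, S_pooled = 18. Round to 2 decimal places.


Cohen's d = (M1 - M2) / S_pooled
= (94 - 51) / 18
= 43 / 18
= 2.39


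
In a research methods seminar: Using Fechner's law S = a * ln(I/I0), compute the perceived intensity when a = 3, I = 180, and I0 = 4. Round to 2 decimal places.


S = 3 * ln(180/4)
I/I0 = 45.0
ln(45.0) = 3.8067
S = 3 * 3.8067
= 11.42


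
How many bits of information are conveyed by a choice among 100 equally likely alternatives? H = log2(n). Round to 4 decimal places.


H = log2(n)
H = log2(100)
= 6.6439


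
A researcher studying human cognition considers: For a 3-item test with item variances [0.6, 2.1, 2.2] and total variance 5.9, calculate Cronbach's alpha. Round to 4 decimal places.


alpha = (k/(k-1)) * (1 - sum(s_i^2)/s_total^2)
sum(item variances) = 4.9
k/(k-1) = 3/2 = 1.5
1 - 4.9/5.9 = 1 - 0.830508 = 0.169492
alpha = 1.5 * 0.169492
= 0.2542


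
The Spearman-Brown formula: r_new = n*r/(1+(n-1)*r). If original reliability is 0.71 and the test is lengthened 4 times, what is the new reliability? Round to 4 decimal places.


r_new = n*r / (1 + (n-1)*r)
Numerator = 4 * 0.71 = 2.84
Denominator = 1 + 3 * 0.71 = 3.13
r_new = 2.84 / 3.13
= 0.9073


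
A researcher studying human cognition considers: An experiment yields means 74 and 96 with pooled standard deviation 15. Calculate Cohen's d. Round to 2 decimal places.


Cohen's d = (M1 - M2) / S_pooled
= (74 - 96) / 15
= -22 / 15
= -1.47


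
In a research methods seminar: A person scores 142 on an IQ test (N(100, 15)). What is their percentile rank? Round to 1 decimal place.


z = (IQ - mean) / SD
z = (142 - 100) / 15 = 2.8
Percentile = Phi(2.8) * 100
Phi(2.8) = 0.997445
= 99.7


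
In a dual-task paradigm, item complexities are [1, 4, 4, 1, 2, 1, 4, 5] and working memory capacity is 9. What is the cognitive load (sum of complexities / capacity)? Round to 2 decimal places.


Total complexity = 1 + 4 + 4 + 1 + 2 + 1 + 4 + 5 = 22
Load = total / capacity = 22 / 9
= 2.44


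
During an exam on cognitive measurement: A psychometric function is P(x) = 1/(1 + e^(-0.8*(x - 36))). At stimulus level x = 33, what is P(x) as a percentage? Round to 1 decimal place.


P(x) = 1/(1 + e^(-0.8*(33 - 36)))
Exponent = -0.8 * -3 = 2.4
e^(2.4) = 11.023176
P = 1/(1 + 11.023176) = 0.083173
Percentage = 8.3


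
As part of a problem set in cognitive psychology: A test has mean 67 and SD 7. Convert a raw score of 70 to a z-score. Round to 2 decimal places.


z = (X - mu) / sigma
= (70 - 67) / 7
= 3 / 7
= 0.43


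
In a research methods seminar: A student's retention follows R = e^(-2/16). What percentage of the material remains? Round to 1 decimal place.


R = e^(-t/S)
-t/S = -2/16 = -0.125
R = e^(-0.125) = 0.882497
Percentage = 0.882497 * 100
= 88.2


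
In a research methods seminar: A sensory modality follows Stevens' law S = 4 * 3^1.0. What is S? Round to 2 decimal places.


S = 4 * 3^1.0
3^1.0 = 3.0
S = 4 * 3.0
= 12.00


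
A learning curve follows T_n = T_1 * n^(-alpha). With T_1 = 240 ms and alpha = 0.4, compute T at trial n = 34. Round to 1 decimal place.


T_n = 240 * 34^(-0.4)
34^(-0.4) = 0.24401
T_n = 240 * 0.24401
= 58.6 ms


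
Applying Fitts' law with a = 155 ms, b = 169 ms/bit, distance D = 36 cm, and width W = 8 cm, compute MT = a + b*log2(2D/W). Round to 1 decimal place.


MT = 155 + 169 * log2(2*36/8)
2D/W = 9.0
log2(9.0) = 3.1699
MT = 155 + 169 * 3.1699
= 690.7 ms


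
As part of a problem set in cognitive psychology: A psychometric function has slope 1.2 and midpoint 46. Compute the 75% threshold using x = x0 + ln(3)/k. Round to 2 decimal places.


At P = 0.75: 0.75 = 1/(1 + e^(-k*(x-x0)))
Solving: e^(-k*(x-x0)) = 1/3
x = x0 + ln(3)/k
ln(3) = 1.0986
x = 46 + 1.0986/1.2
= 46 + 0.9155
= 46.92


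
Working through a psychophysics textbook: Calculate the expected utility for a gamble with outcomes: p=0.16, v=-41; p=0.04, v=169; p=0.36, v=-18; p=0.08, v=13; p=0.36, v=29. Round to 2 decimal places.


EU = sum(p_i * v_i)
0.16 * -41 = -6.56
0.04 * 169 = 6.76
0.36 * -18 = -6.48
0.08 * 13 = 1.04
0.36 * 29 = 10.44
EU = -6.56 + 6.76 + -6.48 + 1.04 + 10.44
= 5.20


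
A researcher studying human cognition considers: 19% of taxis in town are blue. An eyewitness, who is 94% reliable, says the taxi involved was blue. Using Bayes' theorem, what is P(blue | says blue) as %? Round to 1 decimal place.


P(blue | says blue) = P(says blue | blue)*P(blue) / [P(says blue | blue)*P(blue) + P(says blue | not blue)*P(not blue)]
Numerator = 0.94 * 0.19 = 0.1786
False identification = 0.06 * 0.81 = 0.0486
P = 0.1786 / (0.1786 + 0.0486)
= 0.1786 / 0.2272
As percentage = 78.6


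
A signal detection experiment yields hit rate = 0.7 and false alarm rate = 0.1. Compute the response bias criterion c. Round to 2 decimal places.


c = -0.5 * (z(HR) + z(FAR))
z(0.7) = 0.5244
z(0.1) = -1.2816
c = -0.5 * (0.5244 + -1.2816)
= -0.5 * -0.7572
= 0.38


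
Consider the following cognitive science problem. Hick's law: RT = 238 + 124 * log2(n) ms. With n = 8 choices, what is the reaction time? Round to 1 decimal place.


RT = 238 + 124 * log2(8)
log2(8) = 3.0
RT = 238 + 124 * 3.0
= 238 + 372.0
= 610.0 ms


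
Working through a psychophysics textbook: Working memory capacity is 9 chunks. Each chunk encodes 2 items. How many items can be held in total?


Total items = chunks * items_per_chunk
= 9 * 2
= 18


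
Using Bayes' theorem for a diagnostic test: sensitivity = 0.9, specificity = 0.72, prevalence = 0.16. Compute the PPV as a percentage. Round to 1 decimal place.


PPV = (sens * prev) / (sens * prev + (1-spec) * (1-prev))
Numerator = 0.9 * 0.16 = 0.144
P(positive and no disease) = (1 - spec) * (1 - prev) = (1 - 0.72) * (1 - 0.16) = 0.2352
Denominator = 0.144 + 0.2352 = 0.3792
PPV = 0.144 / 0.3792 = 0.379747
As percentage = 38.0


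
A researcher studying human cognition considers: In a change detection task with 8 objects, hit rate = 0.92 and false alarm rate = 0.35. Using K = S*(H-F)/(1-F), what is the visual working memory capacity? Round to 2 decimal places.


K = S * (H - F) / (1 - F)
H - F = 0.57
1 - F = 0.65
K = 8 * 0.57 / 0.65
= 7.02


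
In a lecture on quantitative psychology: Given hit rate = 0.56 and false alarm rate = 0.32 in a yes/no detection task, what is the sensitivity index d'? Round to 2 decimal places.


d' = z(HR) - z(FAR)
z(0.56) = 0.151
z(0.32) = -0.4677
d' = 0.151 - -0.4677
= 0.62


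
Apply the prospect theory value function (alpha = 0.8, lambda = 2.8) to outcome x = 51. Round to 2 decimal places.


Since x = 51 >= 0, use v(x) = x^0.8
51^0.8 = 23.2304
v(51) = 23.23


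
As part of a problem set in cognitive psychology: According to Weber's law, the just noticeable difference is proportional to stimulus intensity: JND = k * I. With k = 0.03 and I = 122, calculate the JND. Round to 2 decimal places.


JND = k * I
JND = 0.03 * 122
= 3.66


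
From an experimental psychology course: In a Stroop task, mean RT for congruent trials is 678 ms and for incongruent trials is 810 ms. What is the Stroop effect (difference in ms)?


Stroop effect = RT(incongruent) - RT(congruent)
= 810 - 678
= 132 ms


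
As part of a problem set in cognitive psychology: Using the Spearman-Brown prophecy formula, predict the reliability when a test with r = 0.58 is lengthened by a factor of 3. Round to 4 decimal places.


r_new = n*r / (1 + (n-1)*r)
Numerator = 3 * 0.58 = 1.74
Denominator = 1 + 2 * 0.58 = 2.16
r_new = 1.74 / 2.16
= 0.8056


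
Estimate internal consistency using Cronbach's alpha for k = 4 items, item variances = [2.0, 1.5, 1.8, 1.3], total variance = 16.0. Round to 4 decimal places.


alpha = (k/(k-1)) * (1 - sum(s_i^2)/s_total^2)
sum(item variances) = 6.6
k/(k-1) = 4/3 = 1.333333
1 - 6.6/16.0 = 1 - 0.4125 = 0.5875
alpha = 1.333333 * 0.5875
= 0.7833


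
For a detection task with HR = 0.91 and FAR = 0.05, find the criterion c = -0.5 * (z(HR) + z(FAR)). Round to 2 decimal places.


c = -0.5 * (z(HR) + z(FAR))
z(0.91) = 1.3408
z(0.05) = -1.6449
c = -0.5 * (1.3408 + -1.6449)
= -0.5 * -0.3041
= 0.15


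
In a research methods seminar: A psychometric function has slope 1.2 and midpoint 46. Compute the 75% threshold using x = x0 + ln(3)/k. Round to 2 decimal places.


At P = 0.75: 0.75 = 1/(1 + e^(-k*(x-x0)))
Solving: e^(-k*(x-x0)) = 1/3
x = x0 + ln(3)/k
ln(3) = 1.0986
x = 46 + 1.0986/1.2
= 46 + 0.9155
= 46.92


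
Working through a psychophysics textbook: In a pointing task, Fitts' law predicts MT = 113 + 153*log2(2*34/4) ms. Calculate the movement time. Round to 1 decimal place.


MT = 113 + 153 * log2(2*34/4)
2D/W = 17.0
log2(17.0) = 4.0875
MT = 113 + 153 * 4.0875
= 738.4 ms


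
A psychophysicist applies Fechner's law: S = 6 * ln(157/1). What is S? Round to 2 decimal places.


S = 6 * ln(157/1)
I/I0 = 157.0
ln(157.0) = 5.0562
S = 6 * 5.0562
= 30.34


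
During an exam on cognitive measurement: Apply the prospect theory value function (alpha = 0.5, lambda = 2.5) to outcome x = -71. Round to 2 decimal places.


Since x = -71 < 0, use v(x) = -lambda*(-x)^alpha
(-x) = 71
71^0.5 = 8.4261
v(-71) = -2.5 * 8.4261
= -21.07
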